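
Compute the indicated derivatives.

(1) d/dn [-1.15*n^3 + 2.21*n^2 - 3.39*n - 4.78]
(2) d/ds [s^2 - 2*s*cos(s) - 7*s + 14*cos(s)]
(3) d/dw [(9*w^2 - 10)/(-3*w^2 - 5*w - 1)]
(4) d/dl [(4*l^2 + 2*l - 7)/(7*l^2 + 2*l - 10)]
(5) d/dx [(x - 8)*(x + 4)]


(1) = -3.45*n^2 + 4.42*n - 3.39
(2) = 2*s*sin(s) + 2*s - 14*sin(s) - 2*cos(s) - 7
(3) = (-45*w^2 - 78*w - 50)/(9*w^4 + 30*w^3 + 31*w^2 + 10*w + 1)
(4) = 6*(-l^2 + 3*l - 1)/(49*l^4 + 28*l^3 - 136*l^2 - 40*l + 100)
(5) = 2*x - 4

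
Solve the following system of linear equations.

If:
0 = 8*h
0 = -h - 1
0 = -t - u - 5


Then:
No Solution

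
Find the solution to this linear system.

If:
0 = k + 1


Then:
k = -1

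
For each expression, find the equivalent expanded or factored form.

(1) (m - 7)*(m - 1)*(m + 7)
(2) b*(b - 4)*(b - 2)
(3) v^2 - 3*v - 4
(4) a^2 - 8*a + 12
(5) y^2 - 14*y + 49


(1) = m^3 - m^2 - 49*m + 49
(2) = b^3 - 6*b^2 + 8*b
(3) = (v - 4)*(v + 1)
(4) = (a - 6)*(a - 2)
(5) = (y - 7)^2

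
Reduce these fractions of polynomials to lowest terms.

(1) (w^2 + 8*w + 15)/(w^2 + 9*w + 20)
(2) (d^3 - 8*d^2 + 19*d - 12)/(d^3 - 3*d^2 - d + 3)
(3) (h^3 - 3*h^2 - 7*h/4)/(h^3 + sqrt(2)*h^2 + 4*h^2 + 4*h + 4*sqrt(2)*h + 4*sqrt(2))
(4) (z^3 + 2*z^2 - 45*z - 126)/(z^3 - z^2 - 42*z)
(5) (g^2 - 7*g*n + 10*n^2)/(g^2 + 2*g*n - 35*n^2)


(1) = (w + 3)/(w + 4)
(2) = (d - 4)/(d + 1)
(3) = (4*h^3 - 12*h^2 - 7*h)/(4*h^3 + h^2*(4*sqrt(2) + 16) + h*(16 + 16*sqrt(2)) + 16*sqrt(2))
(4) = (z + 3)/z
(5) = (g - 2*n)/(g + 7*n)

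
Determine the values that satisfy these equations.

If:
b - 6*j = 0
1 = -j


Then:
b = -6
j = -1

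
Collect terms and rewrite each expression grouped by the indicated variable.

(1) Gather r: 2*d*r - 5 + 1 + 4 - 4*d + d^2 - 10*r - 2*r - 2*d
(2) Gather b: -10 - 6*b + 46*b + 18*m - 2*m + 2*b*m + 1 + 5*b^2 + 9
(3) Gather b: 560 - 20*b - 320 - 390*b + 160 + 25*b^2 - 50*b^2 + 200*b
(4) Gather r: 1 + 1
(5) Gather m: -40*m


(1) = d^2 - 6*d + r*(2*d - 12)
(2) = 5*b^2 + b*(2*m + 40) + 16*m
(3) = -25*b^2 - 210*b + 400
(4) = 2
(5) = -40*m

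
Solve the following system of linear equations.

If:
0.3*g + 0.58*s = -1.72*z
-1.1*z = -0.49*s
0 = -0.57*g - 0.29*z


Then:
g = 0.00
s = 0.00
z = 0.00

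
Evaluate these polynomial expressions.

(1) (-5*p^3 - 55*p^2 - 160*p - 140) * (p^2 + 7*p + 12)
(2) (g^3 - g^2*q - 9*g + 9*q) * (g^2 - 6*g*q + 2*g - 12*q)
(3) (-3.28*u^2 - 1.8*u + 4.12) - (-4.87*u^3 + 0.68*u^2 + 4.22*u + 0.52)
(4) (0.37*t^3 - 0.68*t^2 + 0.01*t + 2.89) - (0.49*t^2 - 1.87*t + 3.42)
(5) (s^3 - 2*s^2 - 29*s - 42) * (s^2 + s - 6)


(1) = -5*p^5 - 90*p^4 - 605*p^3 - 1920*p^2 - 2900*p - 1680
(2) = g^5 - 7*g^4*q + 2*g^4 + 6*g^3*q^2 - 14*g^3*q - 9*g^3 + 12*g^2*q^2 + 63*g^2*q - 18*g^2 - 54*g*q^2 + 126*g*q - 108*q^2
(3) = 4.87*u^3 - 3.96*u^2 - 6.02*u + 3.6
(4) = 0.37*t^3 - 1.17*t^2 + 1.88*t - 0.53
(5) = s^5 - s^4 - 37*s^3 - 59*s^2 + 132*s + 252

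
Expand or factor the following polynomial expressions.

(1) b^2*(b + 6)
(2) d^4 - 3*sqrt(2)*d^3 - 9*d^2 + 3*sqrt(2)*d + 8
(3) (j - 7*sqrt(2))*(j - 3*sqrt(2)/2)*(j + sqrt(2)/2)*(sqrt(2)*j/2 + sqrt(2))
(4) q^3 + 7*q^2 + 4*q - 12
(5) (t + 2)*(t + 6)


(1) = b^3 + 6*b^2
(2) = (d - 1)*(d + 1)*(d - 4*sqrt(2))*(d + sqrt(2))
(3) = sqrt(2)*j^4/2 - 8*j^3 + sqrt(2)*j^3 - 16*j^2 + 25*sqrt(2)*j^2/4 + 21*j/2 + 25*sqrt(2)*j/2 + 21
(4) = (q - 1)*(q + 2)*(q + 6)
(5) = t^2 + 8*t + 12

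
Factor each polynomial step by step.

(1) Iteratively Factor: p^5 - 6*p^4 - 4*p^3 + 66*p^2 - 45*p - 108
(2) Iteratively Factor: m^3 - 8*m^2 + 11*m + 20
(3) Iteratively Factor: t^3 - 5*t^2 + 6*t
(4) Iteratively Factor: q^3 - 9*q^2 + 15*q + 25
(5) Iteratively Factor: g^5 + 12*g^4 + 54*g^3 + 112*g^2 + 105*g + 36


(1) = (p + 3)*(p^4 - 9*p^3 + 23*p^2 - 3*p - 36) = (p - 4)*(p + 3)*(p^3 - 5*p^2 + 3*p + 9) = (p - 4)*(p - 3)*(p + 3)*(p^2 - 2*p - 3) = (p - 4)*(p - 3)*(p + 1)*(p + 3)*(p - 3)
(2) = (m - 4)*(m^2 - 4*m - 5) = (m - 5)*(m - 4)*(m + 1)
(3) = (t)*(t^2 - 5*t + 6) = t*(t - 2)*(t - 3)
(4) = (q + 1)*(q^2 - 10*q + 25) = (q - 5)*(q + 1)*(q - 5)
(5) = (g + 4)*(g^4 + 8*g^3 + 22*g^2 + 24*g + 9) = (g + 3)*(g + 4)*(g^3 + 5*g^2 + 7*g + 3) = (g + 1)*(g + 3)*(g + 4)*(g^2 + 4*g + 3) = (g + 1)^2*(g + 3)*(g + 4)*(g + 3)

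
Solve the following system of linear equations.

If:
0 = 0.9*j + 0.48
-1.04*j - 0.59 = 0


Then:
No Solution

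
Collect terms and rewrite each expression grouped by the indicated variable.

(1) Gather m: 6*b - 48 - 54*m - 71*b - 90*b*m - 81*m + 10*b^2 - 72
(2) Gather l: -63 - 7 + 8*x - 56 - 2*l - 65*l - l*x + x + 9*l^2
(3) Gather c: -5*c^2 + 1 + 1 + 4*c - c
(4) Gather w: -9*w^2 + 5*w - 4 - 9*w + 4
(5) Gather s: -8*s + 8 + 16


(1) = 10*b^2 - 65*b + m*(-90*b - 135) - 120
(2) = 9*l^2 + l*(-x - 67) + 9*x - 126
(3) = -5*c^2 + 3*c + 2
(4) = -9*w^2 - 4*w
(5) = 24 - 8*s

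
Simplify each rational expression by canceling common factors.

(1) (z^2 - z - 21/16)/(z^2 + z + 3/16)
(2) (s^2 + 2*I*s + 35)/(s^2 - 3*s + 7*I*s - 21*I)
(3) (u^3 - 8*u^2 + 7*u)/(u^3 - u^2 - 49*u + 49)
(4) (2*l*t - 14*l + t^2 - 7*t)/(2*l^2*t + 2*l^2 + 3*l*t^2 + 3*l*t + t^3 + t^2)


(1) = (4*z - 7)/(4*z + 1)
(2) = (s - 5*I)/(s - 3)
(3) = u/(u + 7)
(4) = (t - 7)/(l*t + l + t^2 + t)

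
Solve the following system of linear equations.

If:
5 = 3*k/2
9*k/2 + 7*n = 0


Then:
k = 10/3
n = -15/7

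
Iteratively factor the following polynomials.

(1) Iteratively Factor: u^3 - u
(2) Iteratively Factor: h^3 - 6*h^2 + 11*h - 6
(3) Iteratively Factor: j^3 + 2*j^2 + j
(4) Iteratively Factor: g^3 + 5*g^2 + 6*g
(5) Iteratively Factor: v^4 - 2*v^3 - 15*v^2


(1) = (u - 1)*(u^2 + u) = u*(u - 1)*(u + 1)
(2) = (h - 3)*(h^2 - 3*h + 2) = (h - 3)*(h - 1)*(h - 2)
(3) = (j + 1)*(j^2 + j) = j*(j + 1)*(j + 1)
(4) = (g + 2)*(g^2 + 3*g) = (g + 2)*(g + 3)*(g)
(5) = (v)*(v^3 - 2*v^2 - 15*v) = v^2*(v^2 - 2*v - 15) = v^2*(v - 5)*(v + 3)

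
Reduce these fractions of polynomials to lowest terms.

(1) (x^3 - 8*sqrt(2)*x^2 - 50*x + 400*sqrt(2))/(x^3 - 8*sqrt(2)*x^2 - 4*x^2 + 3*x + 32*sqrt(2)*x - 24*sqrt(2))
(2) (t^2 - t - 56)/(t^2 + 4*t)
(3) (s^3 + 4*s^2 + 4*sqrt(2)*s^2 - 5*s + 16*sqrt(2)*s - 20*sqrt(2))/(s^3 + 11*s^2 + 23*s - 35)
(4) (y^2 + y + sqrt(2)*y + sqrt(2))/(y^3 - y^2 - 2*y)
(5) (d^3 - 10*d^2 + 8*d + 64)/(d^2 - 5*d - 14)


(1) = (x^2 - 50)/(x^2 - 4*x + 3)
(2) = (t^2 - t - 56)/(t^2 + 4*t)
(3) = (s + 4*sqrt(2))/(s + 7)
(4) = (y + sqrt(2))/(y^2 - 2*y)
(5) = (d^2 - 12*d + 32)/(d - 7)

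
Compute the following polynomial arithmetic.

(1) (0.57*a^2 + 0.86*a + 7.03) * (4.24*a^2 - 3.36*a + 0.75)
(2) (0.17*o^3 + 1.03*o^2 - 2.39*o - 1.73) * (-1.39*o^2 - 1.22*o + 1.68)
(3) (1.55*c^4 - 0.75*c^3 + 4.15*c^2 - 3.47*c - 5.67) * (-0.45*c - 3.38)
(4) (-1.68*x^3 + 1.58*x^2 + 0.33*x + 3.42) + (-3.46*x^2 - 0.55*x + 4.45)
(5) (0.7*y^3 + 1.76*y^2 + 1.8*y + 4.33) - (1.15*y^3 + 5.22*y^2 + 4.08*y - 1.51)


(1) = 2.4168*a^4 + 1.7312*a^3 + 27.3451*a^2 - 22.9758*a + 5.2725
(2) = -0.2363*o^5 - 1.6391*o^4 + 2.3511*o^3 + 7.0509*o^2 - 1.9046*o - 2.9064
(3) = -0.6975*c^5 - 4.9015*c^4 + 0.6675*c^3 - 12.4655*c^2 + 14.2801*c + 19.1646
(4) = -1.68*x^3 - 1.88*x^2 - 0.22*x + 7.87
(5) = -0.45*y^3 - 3.46*y^2 - 2.28*y + 5.84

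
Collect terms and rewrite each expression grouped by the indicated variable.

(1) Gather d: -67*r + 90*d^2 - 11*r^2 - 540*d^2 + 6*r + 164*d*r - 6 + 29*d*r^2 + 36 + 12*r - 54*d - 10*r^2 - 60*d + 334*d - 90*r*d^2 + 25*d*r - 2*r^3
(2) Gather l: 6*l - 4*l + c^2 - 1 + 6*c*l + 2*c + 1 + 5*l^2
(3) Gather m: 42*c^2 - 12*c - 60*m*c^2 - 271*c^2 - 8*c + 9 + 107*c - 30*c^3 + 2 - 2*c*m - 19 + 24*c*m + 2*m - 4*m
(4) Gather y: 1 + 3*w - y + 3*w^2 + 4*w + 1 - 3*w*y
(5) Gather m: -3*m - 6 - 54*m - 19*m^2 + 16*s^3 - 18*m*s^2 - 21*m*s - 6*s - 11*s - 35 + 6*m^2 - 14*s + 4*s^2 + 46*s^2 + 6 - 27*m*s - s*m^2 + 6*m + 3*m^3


(1) = d^2*(-90*r - 450) + d*(29*r^2 + 189*r + 220) - 2*r^3 - 21*r^2 - 49*r + 30
(2) = c^2 + 2*c + 5*l^2 + l*(6*c + 2)
(3) = -30*c^3 - 229*c^2 + 87*c + m*(-60*c^2 + 22*c - 2) - 8
(4) = 3*w^2 + 7*w + y*(-3*w - 1) + 2
(5) = 3*m^3 + m^2*(-s - 13) + m*(-18*s^2 - 48*s - 51) + 16*s^3 + 50*s^2 - 31*s - 35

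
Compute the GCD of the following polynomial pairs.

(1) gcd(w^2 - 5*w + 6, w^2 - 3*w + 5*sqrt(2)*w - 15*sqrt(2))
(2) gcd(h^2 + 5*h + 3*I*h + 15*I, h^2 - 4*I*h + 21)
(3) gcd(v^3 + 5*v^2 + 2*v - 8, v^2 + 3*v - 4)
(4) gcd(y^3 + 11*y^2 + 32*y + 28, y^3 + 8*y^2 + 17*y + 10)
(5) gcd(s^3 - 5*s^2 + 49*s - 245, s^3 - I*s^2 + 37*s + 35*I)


(1) = w - 3
(2) = gcd((h + 5)*(h + 3*I), (h - 7*I)*(h + 3*I)) = h + 3*I
(3) = gcd((v - 1)*(v + 2)*(v + 4), (v - 1)*(v + 4)) = v^2 + 3*v - 4
(4) = gcd((y + 2)^2*(y + 7), (y + 1)*(y + 2)*(y + 5)) = y + 2
(5) = s - 7*I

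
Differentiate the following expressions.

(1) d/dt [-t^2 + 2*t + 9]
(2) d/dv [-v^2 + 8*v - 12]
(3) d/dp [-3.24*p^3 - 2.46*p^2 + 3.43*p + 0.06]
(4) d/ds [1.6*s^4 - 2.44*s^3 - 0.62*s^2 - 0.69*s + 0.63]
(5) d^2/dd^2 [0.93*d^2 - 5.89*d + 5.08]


(1) = 2 - 2*t
(2) = 8 - 2*v
(3) = -9.72*p^2 - 4.92*p + 3.43
(4) = 6.4*s^3 - 7.32*s^2 - 1.24*s - 0.69
(5) = 1.86000000000000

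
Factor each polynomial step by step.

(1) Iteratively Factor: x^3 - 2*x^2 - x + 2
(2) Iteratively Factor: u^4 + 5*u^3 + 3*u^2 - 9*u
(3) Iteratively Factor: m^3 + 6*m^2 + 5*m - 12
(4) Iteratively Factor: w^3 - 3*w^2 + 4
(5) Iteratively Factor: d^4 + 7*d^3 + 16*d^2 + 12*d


(1) = (x - 1)*(x^2 - x - 2) = (x - 1)*(x + 1)*(x - 2)
(2) = (u + 3)*(u^3 + 2*u^2 - 3*u) = u*(u + 3)*(u^2 + 2*u - 3) = u*(u - 1)*(u + 3)*(u + 3)
(3) = (m + 4)*(m^2 + 2*m - 3) = (m - 1)*(m + 4)*(m + 3)
(4) = (w - 2)*(w^2 - w - 2) = (w - 2)^2*(w + 1)
(5) = (d + 2)*(d^3 + 5*d^2 + 6*d) = (d + 2)*(d + 3)*(d^2 + 2*d) = (d + 2)^2*(d + 3)*(d)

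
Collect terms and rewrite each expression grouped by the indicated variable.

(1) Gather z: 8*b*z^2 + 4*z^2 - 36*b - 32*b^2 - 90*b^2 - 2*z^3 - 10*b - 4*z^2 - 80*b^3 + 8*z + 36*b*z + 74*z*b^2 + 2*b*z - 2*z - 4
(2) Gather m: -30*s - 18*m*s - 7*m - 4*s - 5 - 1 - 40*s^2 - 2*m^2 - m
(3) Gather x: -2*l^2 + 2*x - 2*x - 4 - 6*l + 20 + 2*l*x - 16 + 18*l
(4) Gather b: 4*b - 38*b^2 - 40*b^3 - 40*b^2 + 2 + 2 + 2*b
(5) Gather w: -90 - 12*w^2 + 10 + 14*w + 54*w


(1) = -80*b^3 - 122*b^2 + 8*b*z^2 - 46*b - 2*z^3 + z*(74*b^2 + 38*b + 6) - 4
(2) = -2*m^2 + m*(-18*s - 8) - 40*s^2 - 34*s - 6
(3) = -2*l^2 + 2*l*x + 12*l
(4) = -40*b^3 - 78*b^2 + 6*b + 4
(5) = -12*w^2 + 68*w - 80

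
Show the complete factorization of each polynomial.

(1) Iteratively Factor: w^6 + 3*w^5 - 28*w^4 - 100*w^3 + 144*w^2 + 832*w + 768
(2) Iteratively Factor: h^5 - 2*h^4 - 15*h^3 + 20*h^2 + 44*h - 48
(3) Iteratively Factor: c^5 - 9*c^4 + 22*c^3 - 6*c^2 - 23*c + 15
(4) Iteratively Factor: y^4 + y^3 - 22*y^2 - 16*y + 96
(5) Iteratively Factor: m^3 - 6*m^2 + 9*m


(1) = (w - 4)*(w^5 + 7*w^4 - 100*w^2 - 256*w - 192) = (w - 4)*(w + 4)*(w^4 + 3*w^3 - 12*w^2 - 52*w - 48) = (w - 4)^2*(w + 4)*(w^3 + 7*w^2 + 16*w + 12) = (w - 4)^2*(w + 2)*(w + 4)*(w^2 + 5*w + 6) = (w - 4)^2*(w + 2)^2*(w + 4)*(w + 3)
(2) = (h - 2)*(h^4 - 15*h^2 - 10*h + 24) = (h - 4)*(h - 2)*(h^3 + 4*h^2 + h - 6) = (h - 4)*(h - 2)*(h + 3)*(h^2 + h - 2) = (h - 4)*(h - 2)*(h + 2)*(h + 3)*(h - 1)
(3) = (c - 3)*(c^4 - 6*c^3 + 4*c^2 + 6*c - 5) = (c - 3)*(c - 1)*(c^3 - 5*c^2 - c + 5) = (c - 5)*(c - 3)*(c - 1)*(c^2 - 1) = (c - 5)*(c - 3)*(c - 1)^2*(c + 1)
(4) = (y - 4)*(y^3 + 5*y^2 - 2*y - 24) = (y - 4)*(y - 2)*(y^2 + 7*y + 12) = (y - 4)*(y - 2)*(y + 3)*(y + 4)
(5) = (m - 3)*(m^2 - 3*m) = (m - 3)^2*(m)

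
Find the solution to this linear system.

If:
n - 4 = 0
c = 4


Then:
c = 4
n = 4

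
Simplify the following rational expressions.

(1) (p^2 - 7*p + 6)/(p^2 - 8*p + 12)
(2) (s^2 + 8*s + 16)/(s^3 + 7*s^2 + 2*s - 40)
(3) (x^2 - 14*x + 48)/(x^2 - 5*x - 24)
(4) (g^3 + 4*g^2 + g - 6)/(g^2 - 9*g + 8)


(1) = (p - 1)/(p - 2)
(2) = (s + 4)/(s^2 + 3*s - 10)
(3) = (x - 6)/(x + 3)
(4) = (g^2 + 5*g + 6)/(g - 8)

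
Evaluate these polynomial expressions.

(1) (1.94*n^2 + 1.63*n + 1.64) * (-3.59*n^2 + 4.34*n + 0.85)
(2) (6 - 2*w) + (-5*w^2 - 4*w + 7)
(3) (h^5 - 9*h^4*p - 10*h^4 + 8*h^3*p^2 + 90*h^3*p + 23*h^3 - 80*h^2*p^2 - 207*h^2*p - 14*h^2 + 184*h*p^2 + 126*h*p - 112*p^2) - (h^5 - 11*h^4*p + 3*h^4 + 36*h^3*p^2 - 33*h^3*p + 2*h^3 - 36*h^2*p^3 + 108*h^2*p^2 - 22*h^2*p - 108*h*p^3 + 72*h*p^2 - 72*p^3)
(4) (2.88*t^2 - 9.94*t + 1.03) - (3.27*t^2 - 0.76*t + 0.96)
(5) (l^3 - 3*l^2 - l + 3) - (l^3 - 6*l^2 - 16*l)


(1) = -6.9646*n^4 + 2.5679*n^3 + 2.8356*n^2 + 8.5031*n + 1.394
(2) = -5*w^2 - 6*w + 13
(3) = 2*h^4*p - 13*h^4 - 28*h^3*p^2 + 123*h^3*p + 21*h^3 + 36*h^2*p^3 - 188*h^2*p^2 - 185*h^2*p - 14*h^2 + 108*h*p^3 + 112*h*p^2 + 126*h*p + 72*p^3 - 112*p^2
(4) = -0.39*t^2 - 9.18*t + 0.07
(5) = 3*l^2 + 15*l + 3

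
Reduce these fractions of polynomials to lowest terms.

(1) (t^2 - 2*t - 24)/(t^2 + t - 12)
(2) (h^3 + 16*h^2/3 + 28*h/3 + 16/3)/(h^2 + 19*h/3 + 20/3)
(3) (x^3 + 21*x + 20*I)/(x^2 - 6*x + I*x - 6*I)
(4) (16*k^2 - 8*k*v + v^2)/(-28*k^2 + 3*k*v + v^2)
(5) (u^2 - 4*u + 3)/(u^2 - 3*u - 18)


(1) = (t - 6)/(t - 3)
(2) = (h^2 + 4*h + 4)/(h + 5)
(3) = (x^2 - I*x + 20)/(x - 6)
(4) = (-4*k + v)/(7*k + v)
(5) = (u^2 - 4*u + 3)/(u^2 - 3*u - 18)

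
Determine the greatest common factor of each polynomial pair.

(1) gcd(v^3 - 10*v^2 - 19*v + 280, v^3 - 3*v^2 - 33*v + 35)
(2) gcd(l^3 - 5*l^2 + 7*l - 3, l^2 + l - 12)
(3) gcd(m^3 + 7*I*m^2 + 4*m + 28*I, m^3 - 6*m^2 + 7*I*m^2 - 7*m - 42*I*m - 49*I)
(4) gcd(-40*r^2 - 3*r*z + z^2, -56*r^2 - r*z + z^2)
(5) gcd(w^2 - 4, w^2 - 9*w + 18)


(1) = v^2 - 2*v - 35
(2) = gcd((l - 3)*(l - 1)^2, (l - 3)*(l + 4)) = l - 3
(3) = gcd((m - 2*I)*(m + 2*I)*(m + 7*I), (m - 7)*(m + 1)*(m + 7*I)) = m + 7*I
(4) = -8*r + z
(5) = gcd((w - 2)*(w + 2), (w - 6)*(w - 3)) = 1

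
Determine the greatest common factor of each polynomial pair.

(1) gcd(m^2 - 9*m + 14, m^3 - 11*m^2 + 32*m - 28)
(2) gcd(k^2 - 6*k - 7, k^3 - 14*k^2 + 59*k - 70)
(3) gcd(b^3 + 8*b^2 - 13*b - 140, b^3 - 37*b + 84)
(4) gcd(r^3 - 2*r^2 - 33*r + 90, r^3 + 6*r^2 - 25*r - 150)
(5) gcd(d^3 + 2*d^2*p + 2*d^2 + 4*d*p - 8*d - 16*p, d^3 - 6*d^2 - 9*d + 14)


(1) = m^2 - 9*m + 14
(2) = k - 7
(3) = gcd((b - 4)*(b + 5)*(b + 7), (b - 4)*(b - 3)*(b + 7)) = b^2 + 3*b - 28
(4) = gcd((r - 5)*(r - 3)*(r + 6), (r - 5)*(r + 5)*(r + 6)) = r^2 + r - 30
(5) = 1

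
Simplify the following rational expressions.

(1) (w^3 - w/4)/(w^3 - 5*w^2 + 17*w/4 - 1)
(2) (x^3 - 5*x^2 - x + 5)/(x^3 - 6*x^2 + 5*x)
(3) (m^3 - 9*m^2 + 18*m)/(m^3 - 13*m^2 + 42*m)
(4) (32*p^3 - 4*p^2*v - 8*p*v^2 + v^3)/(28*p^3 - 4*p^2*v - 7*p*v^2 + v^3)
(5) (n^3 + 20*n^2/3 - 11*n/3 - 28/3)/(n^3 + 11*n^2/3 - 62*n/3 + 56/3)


(1) = (2*w^2 + w)/(2*w^2 - 9*w + 4)
(2) = (x + 1)/x
(3) = (m - 3)/(m - 7)
(4) = (8*p - v)/(7*p - v)
(5) = (n + 1)/(n - 2)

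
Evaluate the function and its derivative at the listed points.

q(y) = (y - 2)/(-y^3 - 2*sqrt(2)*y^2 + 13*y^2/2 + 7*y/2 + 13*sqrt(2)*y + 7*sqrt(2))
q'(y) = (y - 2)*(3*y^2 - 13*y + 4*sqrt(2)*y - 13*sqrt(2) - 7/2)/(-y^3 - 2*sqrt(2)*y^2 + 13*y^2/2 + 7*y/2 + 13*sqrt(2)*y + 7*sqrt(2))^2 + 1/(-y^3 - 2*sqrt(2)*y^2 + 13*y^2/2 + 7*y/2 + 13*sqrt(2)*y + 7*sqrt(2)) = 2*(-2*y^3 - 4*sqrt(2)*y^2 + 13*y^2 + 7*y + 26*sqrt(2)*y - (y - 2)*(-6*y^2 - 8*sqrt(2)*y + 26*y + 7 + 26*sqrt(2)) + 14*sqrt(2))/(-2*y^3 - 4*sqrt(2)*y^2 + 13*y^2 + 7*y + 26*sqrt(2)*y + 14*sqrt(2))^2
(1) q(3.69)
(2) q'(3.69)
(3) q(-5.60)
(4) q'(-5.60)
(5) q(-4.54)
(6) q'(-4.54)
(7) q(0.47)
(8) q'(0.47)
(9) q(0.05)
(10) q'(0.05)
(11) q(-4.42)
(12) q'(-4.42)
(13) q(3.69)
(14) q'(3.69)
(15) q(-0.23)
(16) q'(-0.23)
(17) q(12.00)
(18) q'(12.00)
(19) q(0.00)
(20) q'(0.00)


(1) = 0.02
(2) = 0.01
(3) = -0.04
(4) = -0.02
(5) = -0.08
(6) = -0.06
(7) = -0.07
(8) = 0.13
(9) = -0.18
(10) = 0.45
(11) = -0.09
(12) = -0.07
(13) = 0.02
(14) = 0.01
(15) = -0.44
(16) = 1.93
(17) = -0.01
(18) = 0.00
(19) = -0.20
(20) = 0.55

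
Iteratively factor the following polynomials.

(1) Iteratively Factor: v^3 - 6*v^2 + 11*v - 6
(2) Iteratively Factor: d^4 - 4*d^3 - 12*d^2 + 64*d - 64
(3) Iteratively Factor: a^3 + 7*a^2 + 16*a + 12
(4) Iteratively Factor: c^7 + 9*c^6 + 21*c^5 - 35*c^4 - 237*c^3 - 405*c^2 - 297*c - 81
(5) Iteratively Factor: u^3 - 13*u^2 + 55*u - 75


(1) = (v - 3)*(v^2 - 3*v + 2) = (v - 3)*(v - 1)*(v - 2)
(2) = (d + 4)*(d^3 - 8*d^2 + 20*d - 16) = (d - 2)*(d + 4)*(d^2 - 6*d + 8) = (d - 2)^2*(d + 4)*(d - 4)
(3) = (a + 3)*(a^2 + 4*a + 4) = (a + 2)*(a + 3)*(a + 2)
(4) = (c + 1)*(c^6 + 8*c^5 + 13*c^4 - 48*c^3 - 189*c^2 - 216*c - 81) = (c + 1)*(c + 3)*(c^5 + 5*c^4 - 2*c^3 - 42*c^2 - 63*c - 27) = (c + 1)*(c + 3)^2*(c^4 + 2*c^3 - 8*c^2 - 18*c - 9) = (c + 1)*(c + 3)^3*(c^3 - c^2 - 5*c - 3) = (c + 1)^2*(c + 3)^3*(c^2 - 2*c - 3) = (c - 3)*(c + 1)^2*(c + 3)^3*(c + 1)
(5) = (u - 5)*(u^2 - 8*u + 15) = (u - 5)^2*(u - 3)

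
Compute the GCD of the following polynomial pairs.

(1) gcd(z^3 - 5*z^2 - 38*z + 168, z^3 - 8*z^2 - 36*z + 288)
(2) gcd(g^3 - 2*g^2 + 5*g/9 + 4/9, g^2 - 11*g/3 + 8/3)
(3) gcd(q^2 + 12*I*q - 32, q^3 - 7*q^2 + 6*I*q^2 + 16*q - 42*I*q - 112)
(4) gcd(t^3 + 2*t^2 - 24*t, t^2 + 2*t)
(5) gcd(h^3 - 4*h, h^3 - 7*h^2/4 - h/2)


(1) = z + 6
(2) = gcd((g - 4/3)*(g - 1)*(g + 1/3), (g - 8/3)*(g - 1)) = g - 1
(3) = q + 8*I
(4) = t
(5) = h^2 - 2*h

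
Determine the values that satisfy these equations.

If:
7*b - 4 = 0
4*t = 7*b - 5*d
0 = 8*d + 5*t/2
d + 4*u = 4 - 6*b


Then:
b = 4/7
d = -20/39
t = 64/39
u = 74/273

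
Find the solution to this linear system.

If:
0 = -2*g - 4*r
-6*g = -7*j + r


Then:
g = -2*r
j = -11*r/7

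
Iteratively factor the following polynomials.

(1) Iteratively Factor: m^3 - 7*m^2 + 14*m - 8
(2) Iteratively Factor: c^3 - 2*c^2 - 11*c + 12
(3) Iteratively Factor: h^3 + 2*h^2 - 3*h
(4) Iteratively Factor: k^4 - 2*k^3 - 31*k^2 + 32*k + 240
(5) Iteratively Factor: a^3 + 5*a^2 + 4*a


(1) = (m - 1)*(m^2 - 6*m + 8) = (m - 4)*(m - 1)*(m - 2)
(2) = (c - 1)*(c^2 - c - 12) = (c - 1)*(c + 3)*(c - 4)
(3) = (h)*(h^2 + 2*h - 3) = h*(h - 1)*(h + 3)
(4) = (k - 5)*(k^3 + 3*k^2 - 16*k - 48) = (k - 5)*(k + 4)*(k^2 - k - 12) = (k - 5)*(k - 4)*(k + 4)*(k + 3)
(5) = (a)*(a^2 + 5*a + 4) = a*(a + 1)*(a + 4)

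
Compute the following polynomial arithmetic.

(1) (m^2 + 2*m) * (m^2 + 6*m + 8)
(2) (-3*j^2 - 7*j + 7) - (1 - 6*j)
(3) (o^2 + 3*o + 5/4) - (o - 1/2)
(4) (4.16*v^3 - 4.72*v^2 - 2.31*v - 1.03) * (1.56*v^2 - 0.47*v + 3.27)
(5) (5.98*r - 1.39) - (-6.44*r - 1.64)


(1) = m^4 + 8*m^3 + 20*m^2 + 16*m
(2) = -3*j^2 - j + 6
(3) = o^2 + 2*o + 7/4
(4) = 6.4896*v^5 - 9.3184*v^4 + 12.218*v^3 - 15.9555*v^2 - 7.0696*v - 3.3681
(5) = 12.42*r + 0.25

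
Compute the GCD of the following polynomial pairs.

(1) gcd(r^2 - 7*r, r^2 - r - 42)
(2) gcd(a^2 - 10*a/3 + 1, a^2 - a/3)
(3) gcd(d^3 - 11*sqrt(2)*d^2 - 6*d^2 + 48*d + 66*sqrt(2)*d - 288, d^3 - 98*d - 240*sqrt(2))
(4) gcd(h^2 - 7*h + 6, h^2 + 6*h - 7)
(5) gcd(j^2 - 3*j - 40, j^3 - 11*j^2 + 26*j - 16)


(1) = r - 7
(2) = gcd((a - 3)*(a - 1/3), a*(a - 1/3)) = a - 1/3
(3) = d - 8*sqrt(2)
(4) = h - 1
(5) = j - 8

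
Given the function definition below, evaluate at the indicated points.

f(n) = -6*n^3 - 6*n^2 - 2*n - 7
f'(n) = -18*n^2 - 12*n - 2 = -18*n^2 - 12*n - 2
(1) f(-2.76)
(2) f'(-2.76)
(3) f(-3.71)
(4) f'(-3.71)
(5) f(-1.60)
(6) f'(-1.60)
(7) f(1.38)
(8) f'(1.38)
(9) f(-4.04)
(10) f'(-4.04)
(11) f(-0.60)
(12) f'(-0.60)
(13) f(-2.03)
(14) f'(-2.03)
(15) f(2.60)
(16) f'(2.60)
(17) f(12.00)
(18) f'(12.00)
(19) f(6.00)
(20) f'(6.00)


(1) = 78.96
(2) = -106.00
(3) = 224.22
(4) = -205.23
(5) = 5.42
(6) = -28.88
(7) = -36.95
(8) = -52.84
(9) = 298.79
(10) = -247.31
(11) = -6.66
(12) = -1.28
(13) = 22.53
(14) = -51.82
(15) = -158.22
(16) = -154.88
(17) = -11263.00
(18) = -2738.00
(19) = -1531.00
(20) = -722.00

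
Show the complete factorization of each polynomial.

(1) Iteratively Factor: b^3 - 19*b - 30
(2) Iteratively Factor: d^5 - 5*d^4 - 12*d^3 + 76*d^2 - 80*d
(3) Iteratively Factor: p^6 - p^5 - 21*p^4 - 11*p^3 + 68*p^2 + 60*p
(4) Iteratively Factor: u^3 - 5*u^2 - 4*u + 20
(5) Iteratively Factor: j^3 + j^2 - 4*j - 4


(1) = (b + 2)*(b^2 - 2*b - 15) = (b + 2)*(b + 3)*(b - 5)
(2) = (d + 4)*(d^4 - 9*d^3 + 24*d^2 - 20*d) = d*(d + 4)*(d^3 - 9*d^2 + 24*d - 20) = d*(d - 5)*(d + 4)*(d^2 - 4*d + 4) = d*(d - 5)*(d - 2)*(d + 4)*(d - 2)
(3) = (p + 2)*(p^5 - 3*p^4 - 15*p^3 + 19*p^2 + 30*p) = (p - 5)*(p + 2)*(p^4 + 2*p^3 - 5*p^2 - 6*p) = p*(p - 5)*(p + 2)*(p^3 + 2*p^2 - 5*p - 6) = p*(p - 5)*(p - 2)*(p + 2)*(p^2 + 4*p + 3) = p*(p - 5)*(p - 2)*(p + 2)*(p + 3)*(p + 1)
(4) = (u - 5)*(u^2 - 4) = (u - 5)*(u - 2)*(u + 2)
(5) = (j - 2)*(j^2 + 3*j + 2) = (j - 2)*(j + 1)*(j + 2)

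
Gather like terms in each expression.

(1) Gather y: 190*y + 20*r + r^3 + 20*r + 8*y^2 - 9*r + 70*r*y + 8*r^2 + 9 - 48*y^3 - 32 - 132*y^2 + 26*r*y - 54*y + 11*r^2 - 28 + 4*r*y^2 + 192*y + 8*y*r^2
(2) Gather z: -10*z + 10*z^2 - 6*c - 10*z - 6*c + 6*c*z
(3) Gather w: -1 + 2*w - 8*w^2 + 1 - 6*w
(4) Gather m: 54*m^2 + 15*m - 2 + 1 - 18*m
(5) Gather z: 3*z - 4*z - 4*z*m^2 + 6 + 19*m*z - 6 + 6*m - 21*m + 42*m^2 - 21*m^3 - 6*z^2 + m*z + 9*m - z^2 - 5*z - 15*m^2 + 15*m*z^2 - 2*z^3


(1) = r^3 + 19*r^2 + 31*r - 48*y^3 + y^2*(4*r - 124) + y*(8*r^2 + 96*r + 328) - 51
(2) = -12*c + 10*z^2 + z*(6*c - 20)
(3) = -8*w^2 - 4*w
(4) = 54*m^2 - 3*m - 1
(5) = -21*m^3 + 27*m^2 - 6*m - 2*z^3 + z^2*(15*m - 7) + z*(-4*m^2 + 20*m - 6)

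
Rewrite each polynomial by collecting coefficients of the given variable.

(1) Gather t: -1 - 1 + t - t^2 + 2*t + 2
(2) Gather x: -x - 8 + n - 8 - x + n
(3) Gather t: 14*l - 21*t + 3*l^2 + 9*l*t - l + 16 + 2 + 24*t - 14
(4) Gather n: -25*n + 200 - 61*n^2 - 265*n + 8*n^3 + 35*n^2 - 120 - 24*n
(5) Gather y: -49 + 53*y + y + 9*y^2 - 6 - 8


(1) = -t^2 + 3*t
(2) = 2*n - 2*x - 16
(3) = 3*l^2 + 13*l + t*(9*l + 3) + 4
(4) = 8*n^3 - 26*n^2 - 314*n + 80
(5) = 9*y^2 + 54*y - 63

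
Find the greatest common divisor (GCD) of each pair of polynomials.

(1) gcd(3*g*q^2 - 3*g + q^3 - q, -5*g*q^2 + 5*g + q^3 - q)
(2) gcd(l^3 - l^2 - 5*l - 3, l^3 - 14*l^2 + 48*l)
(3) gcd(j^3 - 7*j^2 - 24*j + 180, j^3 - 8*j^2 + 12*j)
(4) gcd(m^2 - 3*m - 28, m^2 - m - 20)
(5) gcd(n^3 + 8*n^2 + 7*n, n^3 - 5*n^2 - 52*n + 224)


(1) = q^2 - 1
(2) = 1
(3) = gcd((j - 6)^2*(j + 5), j*(j - 6)*(j - 2)) = j - 6
(4) = gcd((m - 7)*(m + 4), (m - 5)*(m + 4)) = m + 4
(5) = gcd(n*(n + 1)*(n + 7), (n - 8)*(n - 4)*(n + 7)) = n + 7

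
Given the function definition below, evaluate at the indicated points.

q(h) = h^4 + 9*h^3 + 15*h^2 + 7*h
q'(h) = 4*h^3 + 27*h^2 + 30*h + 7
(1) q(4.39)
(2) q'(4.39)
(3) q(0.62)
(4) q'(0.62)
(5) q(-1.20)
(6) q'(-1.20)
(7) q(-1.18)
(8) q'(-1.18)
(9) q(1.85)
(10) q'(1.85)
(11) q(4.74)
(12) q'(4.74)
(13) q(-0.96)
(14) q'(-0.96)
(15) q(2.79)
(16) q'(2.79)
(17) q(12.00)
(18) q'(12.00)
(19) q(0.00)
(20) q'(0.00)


(1) = 1452.67
(2) = 997.46
(3) = 12.40
(4) = 36.93
(5) = -0.28
(6) = 2.97
(7) = -0.22
(8) = 2.62
(9) = 132.99
(10) = 180.23
(11) = 1833.45
(12) = 1181.81
(13) = -0.01
(14) = -0.46
(15) = 392.34
(16) = 387.74
(17) = 38532.00
(18) = 11167.00
(19) = 0.00
(20) = 7.00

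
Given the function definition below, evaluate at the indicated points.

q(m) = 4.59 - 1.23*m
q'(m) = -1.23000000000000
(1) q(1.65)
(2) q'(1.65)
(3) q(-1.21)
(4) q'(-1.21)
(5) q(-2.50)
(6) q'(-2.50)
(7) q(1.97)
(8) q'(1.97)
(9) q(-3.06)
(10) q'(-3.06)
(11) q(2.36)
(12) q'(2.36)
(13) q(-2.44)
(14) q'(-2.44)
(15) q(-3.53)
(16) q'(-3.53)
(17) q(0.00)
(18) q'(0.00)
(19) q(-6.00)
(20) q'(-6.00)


(1) = 2.56
(2) = -1.23
(3) = 6.08
(4) = -1.23
(5) = 7.67
(6) = -1.23
(7) = 2.17
(8) = -1.23
(9) = 8.35
(10) = -1.23
(11) = 1.69
(12) = -1.23
(13) = 7.59
(14) = -1.23
(15) = 8.93
(16) = -1.23
(17) = 4.59
(18) = -1.23
(19) = 11.97
(20) = -1.23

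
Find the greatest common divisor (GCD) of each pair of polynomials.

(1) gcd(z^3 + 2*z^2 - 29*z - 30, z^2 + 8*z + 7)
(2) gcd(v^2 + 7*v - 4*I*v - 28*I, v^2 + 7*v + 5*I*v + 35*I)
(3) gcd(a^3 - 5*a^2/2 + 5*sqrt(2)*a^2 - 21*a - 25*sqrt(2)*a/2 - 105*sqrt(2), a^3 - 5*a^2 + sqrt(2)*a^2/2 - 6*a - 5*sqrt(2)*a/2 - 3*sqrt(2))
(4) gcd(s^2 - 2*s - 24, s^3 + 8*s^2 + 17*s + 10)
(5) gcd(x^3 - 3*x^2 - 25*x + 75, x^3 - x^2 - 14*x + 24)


(1) = z + 1
(2) = gcd((v + 7)*(v - 4*I), (v + 7)*(v + 5*I)) = v + 7
(3) = a - 6
(4) = 1
(5) = gcd((x - 5)*(x - 3)*(x + 5), (x - 3)*(x - 2)*(x + 4)) = x - 3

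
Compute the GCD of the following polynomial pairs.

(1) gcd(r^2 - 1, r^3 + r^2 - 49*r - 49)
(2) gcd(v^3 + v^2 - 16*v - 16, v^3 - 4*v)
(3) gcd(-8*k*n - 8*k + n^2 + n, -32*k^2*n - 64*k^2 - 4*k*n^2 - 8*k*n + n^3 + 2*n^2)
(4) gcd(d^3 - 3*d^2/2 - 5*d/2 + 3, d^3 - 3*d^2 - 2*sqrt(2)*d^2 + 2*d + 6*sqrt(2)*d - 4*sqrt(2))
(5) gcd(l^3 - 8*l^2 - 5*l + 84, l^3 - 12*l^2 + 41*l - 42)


(1) = gcd((r - 1)*(r + 1), (r - 7)*(r + 1)*(r + 7)) = r + 1
(2) = gcd((v - 4)*(v + 1)*(v + 4), v*(v - 2)*(v + 2)) = 1
(3) = 8*k - n
(4) = gcd((d - 2)*(d - 1)*(d + 3/2), (d - 2)*(d - 1)*(d - 2*sqrt(2))) = d^2 - 3*d + 2
(5) = l - 7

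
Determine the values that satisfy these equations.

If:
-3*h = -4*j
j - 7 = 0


Then:
h = 28/3
j = 7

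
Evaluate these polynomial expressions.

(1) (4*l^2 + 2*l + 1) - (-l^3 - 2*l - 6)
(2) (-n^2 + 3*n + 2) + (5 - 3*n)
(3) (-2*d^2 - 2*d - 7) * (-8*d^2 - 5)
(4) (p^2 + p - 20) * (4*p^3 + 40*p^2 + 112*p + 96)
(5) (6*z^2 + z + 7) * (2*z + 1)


(1) = l^3 + 4*l^2 + 4*l + 7
(2) = 7 - n^2
(3) = 16*d^4 + 16*d^3 + 66*d^2 + 10*d + 35
(4) = 4*p^5 + 44*p^4 + 72*p^3 - 592*p^2 - 2144*p - 1920
(5) = 12*z^3 + 8*z^2 + 15*z + 7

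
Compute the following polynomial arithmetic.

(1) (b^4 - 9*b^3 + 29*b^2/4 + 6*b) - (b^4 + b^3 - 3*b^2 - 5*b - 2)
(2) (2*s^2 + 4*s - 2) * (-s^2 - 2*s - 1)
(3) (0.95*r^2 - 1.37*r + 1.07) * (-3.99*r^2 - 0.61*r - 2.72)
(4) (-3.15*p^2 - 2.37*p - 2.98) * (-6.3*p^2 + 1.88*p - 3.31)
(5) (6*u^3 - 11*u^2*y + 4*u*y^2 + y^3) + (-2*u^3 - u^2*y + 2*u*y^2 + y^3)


(1) = -10*b^3 + 41*b^2/4 + 11*b + 2
(2) = -2*s^4 - 8*s^3 - 8*s^2 + 2
(3) = -3.7905*r^4 + 4.8868*r^3 - 6.0176*r^2 + 3.0737*r - 2.9104
(4) = 19.845*p^4 + 9.009*p^3 + 24.7449*p^2 + 2.2423*p + 9.8638
(5) = 4*u^3 - 12*u^2*y + 6*u*y^2 + 2*y^3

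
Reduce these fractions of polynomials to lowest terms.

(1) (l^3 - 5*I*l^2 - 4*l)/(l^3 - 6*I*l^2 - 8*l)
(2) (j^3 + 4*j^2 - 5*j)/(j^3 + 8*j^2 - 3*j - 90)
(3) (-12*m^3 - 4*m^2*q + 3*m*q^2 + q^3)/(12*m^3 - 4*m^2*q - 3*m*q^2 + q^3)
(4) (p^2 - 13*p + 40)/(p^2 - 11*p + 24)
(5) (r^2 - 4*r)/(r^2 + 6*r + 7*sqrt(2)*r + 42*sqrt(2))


(1) = (l - I)/(l - 2*I)
(2) = (j^2 - j)/(j^2 + 3*j - 18)
(3) = (3*m + q)/(-3*m + q)
(4) = (p - 5)/(p - 3)
(5) = (r^2 - 4*r)/(r^2 + r*(6 + 7*sqrt(2)) + 42*sqrt(2))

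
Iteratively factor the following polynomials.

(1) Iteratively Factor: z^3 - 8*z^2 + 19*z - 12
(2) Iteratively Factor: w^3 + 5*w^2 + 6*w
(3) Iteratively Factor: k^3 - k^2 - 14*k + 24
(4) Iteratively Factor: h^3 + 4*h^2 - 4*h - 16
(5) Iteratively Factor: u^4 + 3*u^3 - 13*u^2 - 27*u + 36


(1) = (z - 4)*(z^2 - 4*z + 3) = (z - 4)*(z - 1)*(z - 3)
(2) = (w + 3)*(w^2 + 2*w) = (w + 2)*(w + 3)*(w)
(3) = (k - 2)*(k^2 + k - 12) = (k - 2)*(k + 4)*(k - 3)
(4) = (h + 4)*(h^2 - 4) = (h + 2)*(h + 4)*(h - 2)
(5) = (u - 1)*(u^3 + 4*u^2 - 9*u - 36) = (u - 1)*(u + 4)*(u^2 - 9) = (u - 1)*(u + 3)*(u + 4)*(u - 3)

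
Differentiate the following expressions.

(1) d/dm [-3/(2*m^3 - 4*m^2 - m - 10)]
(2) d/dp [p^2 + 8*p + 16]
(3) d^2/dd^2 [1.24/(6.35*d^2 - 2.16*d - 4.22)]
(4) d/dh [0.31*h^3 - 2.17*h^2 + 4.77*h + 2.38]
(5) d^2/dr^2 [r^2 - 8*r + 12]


(1) = 3*(6*m^2 - 8*m - 1)/(-2*m^3 + 4*m^2 + m + 10)^2
(2) = 2*p + 8
(3) = (99.9998*d^2 - 34.01568*d - 1.24*(12.7*d - 2.16)*(25.4*d - 4.32) - 66.45656)/(-6.35*d^2 + 2.16*d + 4.22)^3
(4) = 0.93*h^2 - 4.34*h + 4.77
(5) = 2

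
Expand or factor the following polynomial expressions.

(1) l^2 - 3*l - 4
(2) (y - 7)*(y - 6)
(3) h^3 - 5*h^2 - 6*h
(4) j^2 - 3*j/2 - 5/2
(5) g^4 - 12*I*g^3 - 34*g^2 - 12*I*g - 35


(1) = (l - 4)*(l + 1)
(2) = y^2 - 13*y + 42
(3) = h*(h - 6)*(h + 1)
(4) = (j - 5/2)*(j + 1)
(5) = (g - 7*I)*(g - 5*I)*(g - I)*(g + I)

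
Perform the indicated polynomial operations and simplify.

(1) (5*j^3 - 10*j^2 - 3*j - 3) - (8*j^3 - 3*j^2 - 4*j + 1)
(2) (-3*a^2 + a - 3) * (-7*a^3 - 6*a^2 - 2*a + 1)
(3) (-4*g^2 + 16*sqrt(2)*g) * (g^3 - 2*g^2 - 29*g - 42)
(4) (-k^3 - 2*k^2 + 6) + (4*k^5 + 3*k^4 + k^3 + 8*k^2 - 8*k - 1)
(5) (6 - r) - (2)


(1) = -3*j^3 - 7*j^2 + j - 4
(2) = 21*a^5 + 11*a^4 + 21*a^3 + 13*a^2 + 7*a - 3
(3) = -4*g^5 + 8*g^4 + 16*sqrt(2)*g^4 - 32*sqrt(2)*g^3 + 116*g^3 - 464*sqrt(2)*g^2 + 168*g^2 - 672*sqrt(2)*g
(4) = 4*k^5 + 3*k^4 + 6*k^2 - 8*k + 5
(5) = 4 - r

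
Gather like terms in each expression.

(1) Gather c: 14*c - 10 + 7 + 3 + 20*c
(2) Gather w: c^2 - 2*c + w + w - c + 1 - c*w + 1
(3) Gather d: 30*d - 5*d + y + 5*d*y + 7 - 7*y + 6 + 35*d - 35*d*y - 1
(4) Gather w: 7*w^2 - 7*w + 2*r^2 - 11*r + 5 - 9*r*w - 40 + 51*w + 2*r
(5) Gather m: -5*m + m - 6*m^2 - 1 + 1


(1) = 34*c
(2) = c^2 - 3*c + w*(2 - c) + 2
(3) = d*(60 - 30*y) - 6*y + 12
(4) = 2*r^2 - 9*r + 7*w^2 + w*(44 - 9*r) - 35
(5) = -6*m^2 - 4*m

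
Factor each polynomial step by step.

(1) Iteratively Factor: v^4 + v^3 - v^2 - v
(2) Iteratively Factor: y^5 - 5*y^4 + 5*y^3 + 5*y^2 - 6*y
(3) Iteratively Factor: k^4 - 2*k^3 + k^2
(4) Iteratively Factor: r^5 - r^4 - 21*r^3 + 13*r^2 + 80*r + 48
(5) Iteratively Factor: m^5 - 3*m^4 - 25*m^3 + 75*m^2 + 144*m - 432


(1) = (v + 1)*(v^3 - v) = v*(v + 1)*(v^2 - 1) = v*(v + 1)^2*(v - 1)
(2) = (y - 2)*(y^4 - 3*y^3 - y^2 + 3*y) = (y - 2)*(y + 1)*(y^3 - 4*y^2 + 3*y) = y*(y - 2)*(y + 1)*(y^2 - 4*y + 3) = y*(y - 3)*(y - 2)*(y + 1)*(y - 1)
(3) = (k)*(k^3 - 2*k^2 + k) = k*(k - 1)*(k^2 - k) = k^2*(k - 1)*(k - 1)
(4) = (r + 1)*(r^4 - 2*r^3 - 19*r^2 + 32*r + 48) = (r - 4)*(r + 1)*(r^3 + 2*r^2 - 11*r - 12) = (r - 4)*(r + 1)^2*(r^2 + r - 12) = (r - 4)*(r + 1)^2*(r + 4)*(r - 3)
(5) = (m + 4)*(m^4 - 7*m^3 + 3*m^2 + 63*m - 108) = (m - 4)*(m + 4)*(m^3 - 3*m^2 - 9*m + 27) = (m - 4)*(m - 3)*(m + 4)*(m^2 - 9) = (m - 4)*(m - 3)^2*(m + 4)*(m + 3)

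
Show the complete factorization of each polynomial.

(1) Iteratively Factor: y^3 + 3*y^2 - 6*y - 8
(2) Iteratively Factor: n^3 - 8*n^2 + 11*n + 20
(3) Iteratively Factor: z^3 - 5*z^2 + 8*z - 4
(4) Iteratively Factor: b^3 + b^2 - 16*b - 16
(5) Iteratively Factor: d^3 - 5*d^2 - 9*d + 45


(1) = (y + 4)*(y^2 - y - 2) = (y + 1)*(y + 4)*(y - 2)
(2) = (n - 5)*(n^2 - 3*n - 4) = (n - 5)*(n - 4)*(n + 1)
(3) = (z - 1)*(z^2 - 4*z + 4) = (z - 2)*(z - 1)*(z - 2)
(4) = (b + 4)*(b^2 - 3*b - 4) = (b + 1)*(b + 4)*(b - 4)
(5) = (d + 3)*(d^2 - 8*d + 15) = (d - 5)*(d + 3)*(d - 3)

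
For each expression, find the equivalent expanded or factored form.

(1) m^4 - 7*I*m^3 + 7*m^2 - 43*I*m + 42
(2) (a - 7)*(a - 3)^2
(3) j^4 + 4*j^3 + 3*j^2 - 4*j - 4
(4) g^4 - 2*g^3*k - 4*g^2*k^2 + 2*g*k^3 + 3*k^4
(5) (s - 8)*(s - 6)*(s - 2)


(1) = (m - 7*I)*(m - 3*I)*(m + I)*(m + 2*I)
(2) = a^3 - 13*a^2 + 51*a - 63
(3) = (j - 1)*(j + 1)*(j + 2)^2
(4) = (g - 3*k)*(g - k)*(g + k)^2
(5) = s^3 - 16*s^2 + 76*s - 96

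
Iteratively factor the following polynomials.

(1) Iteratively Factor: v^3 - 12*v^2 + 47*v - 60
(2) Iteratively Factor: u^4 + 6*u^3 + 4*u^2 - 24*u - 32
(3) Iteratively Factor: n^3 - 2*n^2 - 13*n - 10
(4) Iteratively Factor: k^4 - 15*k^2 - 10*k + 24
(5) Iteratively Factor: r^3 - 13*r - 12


(1) = (v - 4)*(v^2 - 8*v + 15) = (v - 4)*(v - 3)*(v - 5)
(2) = (u - 2)*(u^3 + 8*u^2 + 20*u + 16) = (u - 2)*(u + 4)*(u^2 + 4*u + 4) = (u - 2)*(u + 2)*(u + 4)*(u + 2)
(3) = (n - 5)*(n^2 + 3*n + 2) = (n - 5)*(n + 1)*(n + 2)
(4) = (k + 2)*(k^3 - 2*k^2 - 11*k + 12) = (k - 4)*(k + 2)*(k^2 + 2*k - 3) = (k - 4)*(k - 1)*(k + 2)*(k + 3)
(5) = (r + 1)*(r^2 - r - 12) = (r - 4)*(r + 1)*(r + 3)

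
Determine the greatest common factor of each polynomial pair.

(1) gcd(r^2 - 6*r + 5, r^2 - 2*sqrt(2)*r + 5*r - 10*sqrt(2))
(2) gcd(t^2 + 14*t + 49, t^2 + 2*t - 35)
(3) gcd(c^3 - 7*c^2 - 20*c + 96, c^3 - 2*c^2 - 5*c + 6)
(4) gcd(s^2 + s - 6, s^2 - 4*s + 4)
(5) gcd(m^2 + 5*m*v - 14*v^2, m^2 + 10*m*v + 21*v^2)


(1) = gcd((r - 5)*(r - 1), (r + 5)*(r - 2*sqrt(2))) = 1
(2) = gcd((t + 7)^2, (t - 5)*(t + 7)) = t + 7
(3) = c - 3
(4) = s - 2
(5) = m + 7*v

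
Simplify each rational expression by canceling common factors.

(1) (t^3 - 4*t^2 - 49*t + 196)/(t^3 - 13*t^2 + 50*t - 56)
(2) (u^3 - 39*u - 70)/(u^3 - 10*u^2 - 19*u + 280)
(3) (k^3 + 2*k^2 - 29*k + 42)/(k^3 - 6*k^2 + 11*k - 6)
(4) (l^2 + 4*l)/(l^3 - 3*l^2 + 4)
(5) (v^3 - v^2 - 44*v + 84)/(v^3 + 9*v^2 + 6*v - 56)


(1) = (t + 7)/(t - 2)
(2) = (u + 2)/(u - 8)
(3) = (k + 7)/(k - 1)
(4) = (l^2 + 4*l)/(l^3 - 3*l^2 + 4)
(5) = (v - 6)/(v + 4)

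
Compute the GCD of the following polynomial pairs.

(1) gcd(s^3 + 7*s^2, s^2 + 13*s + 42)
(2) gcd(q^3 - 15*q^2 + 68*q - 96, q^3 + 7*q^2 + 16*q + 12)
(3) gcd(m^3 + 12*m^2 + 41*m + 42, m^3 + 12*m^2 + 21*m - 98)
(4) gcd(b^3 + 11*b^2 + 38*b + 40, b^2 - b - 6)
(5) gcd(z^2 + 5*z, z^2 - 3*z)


(1) = s + 7
(2) = 1
(3) = m + 7
(4) = b + 2
(5) = z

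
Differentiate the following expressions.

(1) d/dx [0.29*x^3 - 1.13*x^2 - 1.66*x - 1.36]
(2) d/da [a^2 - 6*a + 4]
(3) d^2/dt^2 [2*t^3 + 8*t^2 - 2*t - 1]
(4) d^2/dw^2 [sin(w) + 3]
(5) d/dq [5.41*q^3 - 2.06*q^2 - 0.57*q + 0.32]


(1) = 0.87*x^2 - 2.26*x - 1.66
(2) = 2*a - 6
(3) = 12*t + 16
(4) = -sin(w)
(5) = 16.23*q^2 - 4.12*q - 0.57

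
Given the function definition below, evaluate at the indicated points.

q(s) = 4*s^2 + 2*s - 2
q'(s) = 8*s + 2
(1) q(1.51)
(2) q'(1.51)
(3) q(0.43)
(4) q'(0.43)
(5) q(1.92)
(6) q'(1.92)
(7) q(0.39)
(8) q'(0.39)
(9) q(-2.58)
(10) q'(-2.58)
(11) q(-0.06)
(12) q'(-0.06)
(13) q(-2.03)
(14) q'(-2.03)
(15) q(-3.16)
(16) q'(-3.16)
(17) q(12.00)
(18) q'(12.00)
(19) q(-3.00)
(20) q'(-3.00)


(1) = 10.14
(2) = 14.08
(3) = -0.40
(4) = 5.44
(5) = 16.59
(6) = 17.36
(7) = -0.61
(8) = 5.12
(9) = 19.47
(10) = -18.64
(11) = -2.11
(12) = 1.52
(13) = 10.42
(14) = -14.24
(15) = 31.62
(16) = -23.28
(17) = 598.00
(18) = 98.00
(19) = 28.00
(20) = -22.00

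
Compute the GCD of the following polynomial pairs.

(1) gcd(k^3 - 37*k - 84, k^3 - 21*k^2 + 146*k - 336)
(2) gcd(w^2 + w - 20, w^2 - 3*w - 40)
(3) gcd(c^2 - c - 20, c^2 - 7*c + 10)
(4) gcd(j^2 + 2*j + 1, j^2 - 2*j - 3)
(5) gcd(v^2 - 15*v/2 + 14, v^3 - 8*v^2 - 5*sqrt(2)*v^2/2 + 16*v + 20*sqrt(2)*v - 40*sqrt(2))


(1) = k - 7
(2) = w + 5
(3) = c - 5
(4) = j + 1
(5) = v - 4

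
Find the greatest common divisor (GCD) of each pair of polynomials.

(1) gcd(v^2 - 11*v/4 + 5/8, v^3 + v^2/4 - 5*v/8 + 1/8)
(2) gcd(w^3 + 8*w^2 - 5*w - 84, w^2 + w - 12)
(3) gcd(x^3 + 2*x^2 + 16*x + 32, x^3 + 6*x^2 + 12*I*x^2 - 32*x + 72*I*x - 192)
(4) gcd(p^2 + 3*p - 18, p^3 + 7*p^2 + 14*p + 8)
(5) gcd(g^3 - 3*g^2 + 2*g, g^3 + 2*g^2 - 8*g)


(1) = gcd((v - 5/2)*(v - 1/4), (v - 1/2)*(v - 1/4)*(v + 1)) = v - 1/4
(2) = w^2 + w - 12
(3) = gcd((x + 2)*(x - 4*I)*(x + 4*I), (x + 6)*(x + 4*I)*(x + 8*I)) = x + 4*I
(4) = 1
(5) = gcd(g*(g - 2)*(g - 1), g*(g - 2)*(g + 4)) = g^2 - 2*g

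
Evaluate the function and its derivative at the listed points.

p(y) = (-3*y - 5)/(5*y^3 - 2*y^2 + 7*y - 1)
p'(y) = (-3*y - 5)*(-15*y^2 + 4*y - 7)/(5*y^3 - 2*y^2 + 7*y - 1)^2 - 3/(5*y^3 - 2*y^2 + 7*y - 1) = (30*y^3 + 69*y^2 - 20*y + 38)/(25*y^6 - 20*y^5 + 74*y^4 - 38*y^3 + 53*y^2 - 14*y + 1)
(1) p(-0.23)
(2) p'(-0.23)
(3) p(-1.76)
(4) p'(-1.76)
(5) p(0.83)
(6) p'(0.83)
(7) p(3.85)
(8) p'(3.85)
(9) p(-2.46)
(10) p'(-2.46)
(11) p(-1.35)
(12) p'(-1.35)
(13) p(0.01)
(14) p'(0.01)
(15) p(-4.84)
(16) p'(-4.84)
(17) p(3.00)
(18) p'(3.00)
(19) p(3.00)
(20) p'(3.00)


(1) = 1.55
(2) = 5.95
(3) = -0.01
(4) = 0.06
(5) = -1.19
(6) = 2.18
(7) = -0.06
(8) = 0.03
(9) = -0.02
(10) = 0.01
(11) = 0.04
(12) = 0.17
(13) = 5.41
(14) = 43.69
(15) = -0.01
(16) = -0.00
(17) = -0.10
(18) = 0.08
(19) = -0.10
(20) = 0.08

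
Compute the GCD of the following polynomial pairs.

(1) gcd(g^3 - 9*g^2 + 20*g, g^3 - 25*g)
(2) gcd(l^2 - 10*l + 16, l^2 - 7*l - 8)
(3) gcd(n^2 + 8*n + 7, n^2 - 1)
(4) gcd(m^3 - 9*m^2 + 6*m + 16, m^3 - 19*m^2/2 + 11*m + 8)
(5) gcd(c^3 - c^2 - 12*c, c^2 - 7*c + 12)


(1) = gcd(g*(g - 5)*(g - 4), g*(g - 5)*(g + 5)) = g^2 - 5*g
(2) = gcd((l - 8)*(l - 2), (l - 8)*(l + 1)) = l - 8
(3) = n + 1
(4) = m^2 - 10*m + 16
(5) = gcd(c*(c - 4)*(c + 3), (c - 4)*(c - 3)) = c - 4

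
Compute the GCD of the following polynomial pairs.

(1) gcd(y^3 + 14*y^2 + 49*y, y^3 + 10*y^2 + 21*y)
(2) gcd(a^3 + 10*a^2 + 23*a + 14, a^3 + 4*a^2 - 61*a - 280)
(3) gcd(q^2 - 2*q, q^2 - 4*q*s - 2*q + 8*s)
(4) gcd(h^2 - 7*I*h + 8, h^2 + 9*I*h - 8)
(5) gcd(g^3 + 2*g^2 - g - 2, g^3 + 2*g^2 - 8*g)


(1) = y^2 + 7*y
(2) = gcd((a + 1)*(a + 2)*(a + 7), (a - 8)*(a + 5)*(a + 7)) = a + 7
(3) = q - 2
(4) = gcd((h - 8*I)*(h + I), (h + I)*(h + 8*I)) = h + I
(5) = 1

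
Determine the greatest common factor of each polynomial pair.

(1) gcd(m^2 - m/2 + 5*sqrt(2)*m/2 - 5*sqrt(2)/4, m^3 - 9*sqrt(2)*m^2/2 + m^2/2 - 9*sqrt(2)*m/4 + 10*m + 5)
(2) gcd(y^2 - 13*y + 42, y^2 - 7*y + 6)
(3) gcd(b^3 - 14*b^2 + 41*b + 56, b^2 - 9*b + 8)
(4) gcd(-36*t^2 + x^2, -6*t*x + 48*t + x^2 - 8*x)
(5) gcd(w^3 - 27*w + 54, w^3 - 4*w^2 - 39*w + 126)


(1) = gcd((m - 1/2)*(m + 5*sqrt(2)/2), (m + 1/2)*(m - 5*sqrt(2)/2)*(m - 2*sqrt(2))) = 1
(2) = gcd((y - 7)*(y - 6), (y - 6)*(y - 1)) = y - 6
(3) = gcd((b - 8)*(b - 7)*(b + 1), (b - 8)*(b - 1)) = b - 8
(4) = -6*t + x
(5) = w^2 + 3*w - 18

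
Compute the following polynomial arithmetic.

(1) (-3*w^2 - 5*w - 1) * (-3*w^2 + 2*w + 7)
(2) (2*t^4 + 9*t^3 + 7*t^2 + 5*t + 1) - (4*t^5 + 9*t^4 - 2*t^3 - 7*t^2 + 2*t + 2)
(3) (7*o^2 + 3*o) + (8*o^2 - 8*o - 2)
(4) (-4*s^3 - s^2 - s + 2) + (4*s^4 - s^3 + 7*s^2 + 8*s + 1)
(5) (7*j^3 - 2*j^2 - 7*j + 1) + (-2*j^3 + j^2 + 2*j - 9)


(1) = 9*w^4 + 9*w^3 - 28*w^2 - 37*w - 7
(2) = -4*t^5 - 7*t^4 + 11*t^3 + 14*t^2 + 3*t - 1
(3) = 15*o^2 - 5*o - 2
(4) = 4*s^4 - 5*s^3 + 6*s^2 + 7*s + 3
(5) = 5*j^3 - j^2 - 5*j - 8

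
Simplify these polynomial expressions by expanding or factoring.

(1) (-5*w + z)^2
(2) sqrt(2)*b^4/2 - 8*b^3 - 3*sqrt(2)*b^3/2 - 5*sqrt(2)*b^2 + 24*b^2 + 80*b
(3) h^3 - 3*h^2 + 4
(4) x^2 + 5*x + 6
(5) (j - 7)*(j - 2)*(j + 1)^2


(1) = 25*w^2 - 10*w*z + z^2
(2) = b*(b - 5)*(b - 8*sqrt(2))*(sqrt(2)*b/2 + sqrt(2))
(3) = (h - 2)^2*(h + 1)
(4) = (x + 2)*(x + 3)
(5) = j^4 - 7*j^3 - 3*j^2 + 19*j + 14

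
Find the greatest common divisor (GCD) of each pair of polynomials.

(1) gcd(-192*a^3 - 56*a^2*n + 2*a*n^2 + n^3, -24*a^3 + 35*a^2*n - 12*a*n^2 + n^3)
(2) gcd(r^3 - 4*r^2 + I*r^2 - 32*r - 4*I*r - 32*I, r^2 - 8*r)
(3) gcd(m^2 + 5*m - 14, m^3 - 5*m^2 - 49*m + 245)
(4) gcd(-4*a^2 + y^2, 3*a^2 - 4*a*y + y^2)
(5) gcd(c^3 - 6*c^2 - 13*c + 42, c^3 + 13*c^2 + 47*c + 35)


(1) = 8*a - n
(2) = r - 8
(3) = m + 7
(4) = 1
(5) = gcd((c - 7)*(c - 2)*(c + 3), (c + 1)*(c + 5)*(c + 7)) = 1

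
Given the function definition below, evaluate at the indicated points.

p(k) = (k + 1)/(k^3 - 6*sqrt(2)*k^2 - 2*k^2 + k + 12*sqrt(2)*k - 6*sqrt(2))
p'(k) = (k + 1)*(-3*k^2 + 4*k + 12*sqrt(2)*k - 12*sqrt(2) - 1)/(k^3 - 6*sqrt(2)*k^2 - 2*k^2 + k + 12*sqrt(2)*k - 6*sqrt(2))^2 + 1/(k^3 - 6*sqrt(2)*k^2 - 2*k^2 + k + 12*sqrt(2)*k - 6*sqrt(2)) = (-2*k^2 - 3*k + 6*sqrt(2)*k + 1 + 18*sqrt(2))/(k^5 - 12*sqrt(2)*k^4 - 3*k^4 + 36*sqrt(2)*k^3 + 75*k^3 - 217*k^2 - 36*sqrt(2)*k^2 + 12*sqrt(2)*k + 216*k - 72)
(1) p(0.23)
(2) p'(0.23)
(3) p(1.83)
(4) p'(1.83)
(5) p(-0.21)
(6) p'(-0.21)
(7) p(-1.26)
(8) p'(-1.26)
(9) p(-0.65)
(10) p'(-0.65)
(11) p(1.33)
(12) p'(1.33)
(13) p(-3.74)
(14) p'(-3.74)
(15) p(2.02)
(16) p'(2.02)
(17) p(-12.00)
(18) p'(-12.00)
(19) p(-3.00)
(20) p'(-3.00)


(1) = -0.25
(2) = -0.89
(3) = -0.62
(4) = 1.18
(5) = -0.06
(6) = -0.19
(7) = 0.01
(8) = -0.01
(9) = -0.01
(10) = -0.06
(11) = -2.99
(12) = 16.42
(13) = 0.01
(14) = 0.00
(15) = -0.45
(16) = 0.66
(17) = 0.00
(18) = 0.00
(19) = 0.01
(20) = 0.00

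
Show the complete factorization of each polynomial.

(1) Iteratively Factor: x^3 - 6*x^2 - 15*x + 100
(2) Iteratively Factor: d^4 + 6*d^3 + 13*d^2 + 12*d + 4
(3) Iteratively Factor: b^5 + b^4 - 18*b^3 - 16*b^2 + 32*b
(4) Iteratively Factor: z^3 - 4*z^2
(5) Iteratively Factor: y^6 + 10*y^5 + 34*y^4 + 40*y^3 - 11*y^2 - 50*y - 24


(1) = (x + 4)*(x^2 - 10*x + 25) = (x - 5)*(x + 4)*(x - 5)
(2) = (d + 2)*(d^3 + 4*d^2 + 5*d + 2) = (d + 1)*(d + 2)*(d^2 + 3*d + 2) = (d + 1)*(d + 2)^2*(d + 1)
(3) = (b + 4)*(b^4 - 3*b^3 - 6*b^2 + 8*b) = (b - 1)*(b + 4)*(b^3 - 2*b^2 - 8*b) = b*(b - 1)*(b + 4)*(b^2 - 2*b - 8) = b*(b - 1)*(b + 2)*(b + 4)*(b - 4)
(4) = (z - 4)*(z^2) = z*(z - 4)*(z)
(5) = (y + 1)*(y^5 + 9*y^4 + 25*y^3 + 15*y^2 - 26*y - 24) = (y - 1)*(y + 1)*(y^4 + 10*y^3 + 35*y^2 + 50*y + 24) = (y - 1)*(y + 1)*(y + 4)*(y^3 + 6*y^2 + 11*y + 6) = (y - 1)*(y + 1)*(y + 3)*(y + 4)*(y^2 + 3*y + 2) = (y - 1)*(y + 1)*(y + 2)*(y + 3)*(y + 4)*(y + 1)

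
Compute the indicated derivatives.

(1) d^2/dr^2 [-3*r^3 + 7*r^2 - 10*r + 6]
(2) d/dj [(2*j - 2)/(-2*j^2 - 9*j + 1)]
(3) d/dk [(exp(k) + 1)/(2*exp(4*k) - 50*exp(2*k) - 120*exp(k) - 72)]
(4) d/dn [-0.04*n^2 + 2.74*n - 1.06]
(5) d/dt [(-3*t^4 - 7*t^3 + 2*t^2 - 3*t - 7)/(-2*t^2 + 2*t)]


(1) = 14 - 18*r
(2) = 4*(j^2 - 2*j - 4)/(4*j^4 + 36*j^3 + 77*j^2 - 18*j + 1)
(3) = (-3*exp(2*k)/2 + exp(k) + 12)*exp(k)/(exp(6*k) - 2*exp(5*k) - 47*exp(4*k) - 24*exp(3*k) + 648*exp(2*k) + 1728*exp(k) + 1296)
(4) = 2.74 - 0.08*n
(5) = (6*t^5 - 2*t^4 - 14*t^3 - t^2 - 14*t + 7)/(2*t^2*(t^2 - 2*t + 1))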